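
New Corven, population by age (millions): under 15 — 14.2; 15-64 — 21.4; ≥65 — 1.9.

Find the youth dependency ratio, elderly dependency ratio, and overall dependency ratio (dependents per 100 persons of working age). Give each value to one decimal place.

Youth dependency ratio: 66.4
Old-age dependency ratio: 8.9
Total dependency ratio: 75.2

Youth dependency ratio = 14.2 / 21.4 × 100 = 66.4
Old-age dependency ratio = 1.9 / 21.4 × 100 = 8.9
Total dependency ratio = (14.2 + 1.9) / 21.4 × 100 = 16.1 / 21.4 × 100 = 75.2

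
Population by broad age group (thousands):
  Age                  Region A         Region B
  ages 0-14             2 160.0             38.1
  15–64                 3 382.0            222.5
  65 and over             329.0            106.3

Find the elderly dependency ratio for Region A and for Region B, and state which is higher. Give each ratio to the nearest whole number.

Region A: 10
Region B: 48
Higher: Region B

Region A: 329.0 / 3 382.0 × 100 = 10
Region B: 106.3 / 222.5 × 100 = 48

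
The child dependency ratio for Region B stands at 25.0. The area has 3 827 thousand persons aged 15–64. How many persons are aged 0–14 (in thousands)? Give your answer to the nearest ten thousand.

Youth dependency ratio = youth / working-age × 100
25.0 = Y / 3 827 × 100
⇒ 960

Aged 0–14: 960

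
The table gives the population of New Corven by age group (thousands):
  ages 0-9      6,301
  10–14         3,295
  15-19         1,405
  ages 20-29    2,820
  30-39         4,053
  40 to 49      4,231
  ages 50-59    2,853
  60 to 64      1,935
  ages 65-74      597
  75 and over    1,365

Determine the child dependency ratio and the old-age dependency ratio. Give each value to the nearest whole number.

Youth dependency ratio: 55
Old-age dependency ratio: 11

0–14: 6,301 + 3,295 = 9,596
15–64: 1,405 + 2,820 + 4,053 + 4,231 + 2,853 + 1,935 = 17,297
65+: 597 + 1,365 = 1,962
Youth dependency ratio = 9,596 / 17,297 × 100 = 55
Old-age dependency ratio = 1,962 / 17,297 × 100 = 11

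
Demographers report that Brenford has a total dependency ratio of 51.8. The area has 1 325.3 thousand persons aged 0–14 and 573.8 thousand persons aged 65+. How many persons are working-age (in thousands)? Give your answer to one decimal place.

Total dependency ratio = (youth + elderly) / working-age × 100
51.8 = (1 325.3 + 573.8) / W × 100
⇒ 3 666.2

Working-age: 3 666.2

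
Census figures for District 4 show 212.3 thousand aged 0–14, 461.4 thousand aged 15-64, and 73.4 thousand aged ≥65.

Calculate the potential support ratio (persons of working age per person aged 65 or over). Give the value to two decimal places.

Potential support ratio: 6.29

Potential support ratio = 461.4 / 73.4 = 6.29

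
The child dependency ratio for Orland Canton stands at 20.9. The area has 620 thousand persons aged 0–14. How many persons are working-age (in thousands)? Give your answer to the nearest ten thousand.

Youth dependency ratio = youth / working-age × 100
20.9 = 620 / W × 100
⇒ 2970

Working-age: 2970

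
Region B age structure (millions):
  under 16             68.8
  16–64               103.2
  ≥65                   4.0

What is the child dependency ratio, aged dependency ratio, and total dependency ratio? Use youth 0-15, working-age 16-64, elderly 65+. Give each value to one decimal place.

Youth dependency ratio: 66.7
Old-age dependency ratio: 3.9
Total dependency ratio: 70.5

Youth dependency ratio = 68.8 / 103.2 × 100 = 66.7
Old-age dependency ratio = 4.0 / 103.2 × 100 = 3.9
Total dependency ratio = (68.8 + 4.0) / 103.2 × 100 = 72.8 / 103.2 × 100 = 70.5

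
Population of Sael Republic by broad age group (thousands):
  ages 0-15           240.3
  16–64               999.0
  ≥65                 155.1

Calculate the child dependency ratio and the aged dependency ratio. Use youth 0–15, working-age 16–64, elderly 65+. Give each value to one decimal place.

Youth dependency ratio: 24.1
Old-age dependency ratio: 15.5

Youth dependency ratio = 240.3 / 999.0 × 100 = 24.1
Old-age dependency ratio = 155.1 / 999.0 × 100 = 15.5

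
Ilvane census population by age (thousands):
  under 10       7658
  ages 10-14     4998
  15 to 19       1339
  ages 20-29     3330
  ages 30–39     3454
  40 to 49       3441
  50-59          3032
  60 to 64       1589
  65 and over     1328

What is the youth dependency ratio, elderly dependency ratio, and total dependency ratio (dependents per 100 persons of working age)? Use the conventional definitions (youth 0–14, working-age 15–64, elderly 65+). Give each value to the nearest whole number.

Youth dependency ratio: 78
Old-age dependency ratio: 8
Total dependency ratio: 86

0–14: 7658 + 4998 = 12656
15–64: 1339 + 3330 + 3454 + 3441 + 3032 + 1589 = 16185
65+: 1328
Youth dependency ratio = 12656 / 16185 × 100 = 78
Old-age dependency ratio = 1328 / 16185 × 100 = 8
Total dependency ratio = (12656 + 1328) / 16185 × 100 = 13984 / 16185 × 100 = 86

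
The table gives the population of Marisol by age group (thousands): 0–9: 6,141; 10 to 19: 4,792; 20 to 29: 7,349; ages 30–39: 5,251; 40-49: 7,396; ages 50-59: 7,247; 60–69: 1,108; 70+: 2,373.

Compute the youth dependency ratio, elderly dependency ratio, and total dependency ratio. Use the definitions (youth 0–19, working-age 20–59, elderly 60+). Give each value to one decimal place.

Youth dependency ratio: 40.1
Old-age dependency ratio: 12.8
Total dependency ratio: 52.9

0–19: 6,141 + 4,792 = 10,933
20–59: 7,349 + 5,251 + 7,396 + 7,247 = 27,243
60+: 1,108 + 2,373 = 3,481
Youth dependency ratio = 10,933 / 27,243 × 100 = 40.1
Old-age dependency ratio = 3,481 / 27,243 × 100 = 12.8
Total dependency ratio = (10,933 + 3,481) / 27,243 × 100 = 14,414 / 27,243 × 100 = 52.9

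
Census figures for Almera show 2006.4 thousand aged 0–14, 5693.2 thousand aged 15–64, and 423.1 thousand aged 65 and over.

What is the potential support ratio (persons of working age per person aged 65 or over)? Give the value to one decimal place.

Potential support ratio: 13.5

Potential support ratio = 5693.2 / 423.1 = 13.5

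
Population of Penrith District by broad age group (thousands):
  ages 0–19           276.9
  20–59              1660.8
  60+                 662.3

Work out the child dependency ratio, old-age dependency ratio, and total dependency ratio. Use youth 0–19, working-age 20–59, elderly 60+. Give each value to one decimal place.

Youth dependency ratio = 276.9 / 1660.8 × 100 = 16.7
Old-age dependency ratio = 662.3 / 1660.8 × 100 = 39.9
Total dependency ratio = (276.9 + 662.3) / 1660.8 × 100 = 939.2 / 1660.8 × 100 = 56.6

Youth dependency ratio: 16.7
Old-age dependency ratio: 39.9
Total dependency ratio: 56.6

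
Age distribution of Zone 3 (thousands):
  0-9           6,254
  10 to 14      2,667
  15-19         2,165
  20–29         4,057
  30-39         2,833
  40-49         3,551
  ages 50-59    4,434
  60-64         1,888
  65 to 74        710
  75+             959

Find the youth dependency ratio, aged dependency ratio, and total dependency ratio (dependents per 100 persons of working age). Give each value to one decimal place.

0–14: 6,254 + 2,667 = 8,921
15–64: 2,165 + 4,057 + 2,833 + 3,551 + 4,434 + 1,888 = 18,928
65+: 710 + 959 = 1,669
Youth dependency ratio = 8,921 / 18,928 × 100 = 47.1
Old-age dependency ratio = 1,669 / 18,928 × 100 = 8.8
Total dependency ratio = (8,921 + 1,669) / 18,928 × 100 = 10,590 / 18,928 × 100 = 55.9

Youth dependency ratio: 47.1
Old-age dependency ratio: 8.8
Total dependency ratio: 55.9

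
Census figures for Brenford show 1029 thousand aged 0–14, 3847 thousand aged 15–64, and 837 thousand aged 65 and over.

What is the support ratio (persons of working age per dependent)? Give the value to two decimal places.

Support ratio: 2.06

Support ratio = 3847 / (1029 + 837) = 3847 / 1866 = 2.06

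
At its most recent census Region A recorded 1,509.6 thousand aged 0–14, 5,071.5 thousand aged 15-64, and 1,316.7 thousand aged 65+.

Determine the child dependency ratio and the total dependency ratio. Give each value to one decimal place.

Youth dependency ratio: 29.8
Total dependency ratio: 55.7

Youth dependency ratio = 1,509.6 / 5,071.5 × 100 = 29.8
Total dependency ratio = (1,509.6 + 1,316.7) / 5,071.5 × 100 = 2,826.3 / 5,071.5 × 100 = 55.7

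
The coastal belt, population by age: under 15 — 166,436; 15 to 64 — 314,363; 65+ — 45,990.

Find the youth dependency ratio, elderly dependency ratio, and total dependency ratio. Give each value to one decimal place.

Youth dependency ratio = 166,436 / 314,363 × 100 = 52.9
Old-age dependency ratio = 45,990 / 314,363 × 100 = 14.6
Total dependency ratio = (166,436 + 45,990) / 314,363 × 100 = 212,426 / 314,363 × 100 = 67.6

Youth dependency ratio: 52.9
Old-age dependency ratio: 14.6
Total dependency ratio: 67.6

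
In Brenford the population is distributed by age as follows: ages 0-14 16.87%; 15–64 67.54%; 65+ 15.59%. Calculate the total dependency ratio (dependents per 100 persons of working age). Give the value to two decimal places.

Total dependency ratio: 48.06

Total dependency ratio = (16.87 + 15.59) / 67.54 × 100 = 32.46 / 67.54 × 100 = 48.06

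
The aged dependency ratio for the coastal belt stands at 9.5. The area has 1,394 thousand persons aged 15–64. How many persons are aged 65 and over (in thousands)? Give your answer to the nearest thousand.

Aged 65 and over: 132

Old-age dependency ratio = elderly / working-age × 100
9.5 = E / 1,394 × 100
⇒ 132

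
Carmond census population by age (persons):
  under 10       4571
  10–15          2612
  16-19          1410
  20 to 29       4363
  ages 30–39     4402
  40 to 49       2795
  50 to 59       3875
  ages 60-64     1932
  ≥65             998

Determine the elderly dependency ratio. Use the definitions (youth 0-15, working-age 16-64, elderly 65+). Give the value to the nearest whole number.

0–15: 4571 + 2612 = 7183
16–64: 1410 + 4363 + 4402 + 2795 + 3875 + 1932 = 18777
65+: 998
Old-age dependency ratio = 998 / 18777 × 100 = 5

Old-age dependency ratio: 5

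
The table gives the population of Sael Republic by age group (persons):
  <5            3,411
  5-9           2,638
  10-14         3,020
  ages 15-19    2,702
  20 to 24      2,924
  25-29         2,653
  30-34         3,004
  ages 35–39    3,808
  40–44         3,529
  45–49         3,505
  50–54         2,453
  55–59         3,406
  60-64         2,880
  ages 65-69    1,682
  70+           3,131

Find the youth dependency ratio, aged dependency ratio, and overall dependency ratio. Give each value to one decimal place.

0–14: 3,411 + 2,638 + 3,020 = 9,069
15–64: 2,702 + 2,924 + 2,653 + 3,004 + 3,808 + 3,529 + 3,505 + 2,453 + 3,406 + 2,880 = 30,864
65+: 1,682 + 3,131 = 4,813
Youth dependency ratio = 9,069 / 30,864 × 100 = 29.4
Old-age dependency ratio = 4,813 / 30,864 × 100 = 15.6
Total dependency ratio = (9,069 + 4,813) / 30,864 × 100 = 13,882 / 30,864 × 100 = 45.0

Youth dependency ratio: 29.4
Old-age dependency ratio: 15.6
Total dependency ratio: 45.0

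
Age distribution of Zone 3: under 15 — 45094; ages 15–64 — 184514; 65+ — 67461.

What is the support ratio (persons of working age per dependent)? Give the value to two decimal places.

Support ratio: 1.64

Support ratio = 184514 / (45094 + 67461) = 184514 / 112555 = 1.64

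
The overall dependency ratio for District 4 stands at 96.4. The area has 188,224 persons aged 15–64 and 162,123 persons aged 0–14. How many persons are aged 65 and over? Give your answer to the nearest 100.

Aged 65 and over: 19,300

Total dependency ratio = (youth + elderly) / working-age × 100
96.4 = (162,123 + E) / 188,224 × 100
⇒ 19,300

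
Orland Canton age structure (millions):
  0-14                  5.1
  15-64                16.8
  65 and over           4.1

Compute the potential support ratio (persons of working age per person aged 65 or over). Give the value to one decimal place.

Potential support ratio: 4.1

Potential support ratio = 16.8 / 4.1 = 4.1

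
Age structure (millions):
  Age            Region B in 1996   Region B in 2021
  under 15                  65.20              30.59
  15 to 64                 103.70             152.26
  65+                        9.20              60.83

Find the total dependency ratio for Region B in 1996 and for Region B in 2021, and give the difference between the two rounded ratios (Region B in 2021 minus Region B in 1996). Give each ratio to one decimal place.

Region B in 1996: 71.7
Region B in 2021: 60.0
Difference: -11.7

Region B in 1996: (65.20 + 9.20) / 103.70 × 100 = 74.40 / 103.70 × 100 = 71.7
Region B in 2021: (30.59 + 60.83) / 152.26 × 100 = 91.42 / 152.26 × 100 = 60.0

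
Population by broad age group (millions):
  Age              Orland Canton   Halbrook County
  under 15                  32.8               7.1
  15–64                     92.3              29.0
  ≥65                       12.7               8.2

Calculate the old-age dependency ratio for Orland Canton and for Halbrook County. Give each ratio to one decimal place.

Orland Canton: 12.7 / 92.3 × 100 = 13.8
Halbrook County: 8.2 / 29.0 × 100 = 28.3

Orland Canton: 13.8
Halbrook County: 28.3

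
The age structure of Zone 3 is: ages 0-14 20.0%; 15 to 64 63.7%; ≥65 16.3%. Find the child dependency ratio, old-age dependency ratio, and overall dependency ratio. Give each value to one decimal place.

Youth dependency ratio = 20.0 / 63.7 × 100 = 31.4
Old-age dependency ratio = 16.3 / 63.7 × 100 = 25.6
Total dependency ratio = (20.0 + 16.3) / 63.7 × 100 = 36.3 / 63.7 × 100 = 57.0

Youth dependency ratio: 31.4
Old-age dependency ratio: 25.6
Total dependency ratio: 57.0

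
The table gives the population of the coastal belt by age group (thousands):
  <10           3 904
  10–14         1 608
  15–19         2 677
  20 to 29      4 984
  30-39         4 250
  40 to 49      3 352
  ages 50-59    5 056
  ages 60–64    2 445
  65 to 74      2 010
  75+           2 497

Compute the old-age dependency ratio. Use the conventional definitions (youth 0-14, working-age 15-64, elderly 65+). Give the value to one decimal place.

0–14: 3 904 + 1 608 = 5 512
15–64: 2 677 + 4 984 + 4 250 + 3 352 + 5 056 + 2 445 = 22 764
65+: 2 010 + 2 497 = 4 507
Old-age dependency ratio = 4 507 / 22 764 × 100 = 19.8

Old-age dependency ratio: 19.8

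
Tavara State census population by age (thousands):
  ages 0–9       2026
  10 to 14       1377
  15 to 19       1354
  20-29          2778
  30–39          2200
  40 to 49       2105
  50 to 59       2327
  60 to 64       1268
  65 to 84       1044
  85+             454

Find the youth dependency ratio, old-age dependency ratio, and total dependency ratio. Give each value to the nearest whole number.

0–14: 2026 + 1377 = 3403
15–64: 1354 + 2778 + 2200 + 2105 + 2327 + 1268 = 12032
65+: 1044 + 454 = 1498
Youth dependency ratio = 3403 / 12032 × 100 = 28
Old-age dependency ratio = 1498 / 12032 × 100 = 12
Total dependency ratio = (3403 + 1498) / 12032 × 100 = 4901 / 12032 × 100 = 41

Youth dependency ratio: 28
Old-age dependency ratio: 12
Total dependency ratio: 41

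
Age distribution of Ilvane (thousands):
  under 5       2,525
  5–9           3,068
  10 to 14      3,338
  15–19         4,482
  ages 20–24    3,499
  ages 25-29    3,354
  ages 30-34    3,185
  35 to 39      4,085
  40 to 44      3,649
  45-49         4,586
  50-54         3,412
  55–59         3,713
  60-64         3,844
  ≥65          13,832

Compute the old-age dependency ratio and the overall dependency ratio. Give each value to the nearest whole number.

0–14: 2,525 + 3,068 + 3,338 = 8,931
15–64: 4,482 + 3,499 + 3,354 + 3,185 + 4,085 + 3,649 + 4,586 + 3,412 + 3,713 + 3,844 = 37,809
65+: 13,832
Old-age dependency ratio = 13,832 / 37,809 × 100 = 37
Total dependency ratio = (8,931 + 13,832) / 37,809 × 100 = 22,763 / 37,809 × 100 = 60

Old-age dependency ratio: 37
Total dependency ratio: 60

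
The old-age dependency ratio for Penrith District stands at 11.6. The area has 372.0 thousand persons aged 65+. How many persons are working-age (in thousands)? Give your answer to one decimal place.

Old-age dependency ratio = elderly / working-age × 100
11.6 = 372.0 / W × 100
⇒ 3 206.9

Working-age: 3 206.9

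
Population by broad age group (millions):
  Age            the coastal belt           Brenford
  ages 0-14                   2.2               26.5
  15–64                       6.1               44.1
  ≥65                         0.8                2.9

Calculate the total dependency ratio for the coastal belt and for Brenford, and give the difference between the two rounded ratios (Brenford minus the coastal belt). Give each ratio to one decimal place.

the coastal belt: 49.2
Brenford: 66.7
Difference: +17.5

the coastal belt: (2.2 + 0.8) / 6.1 × 100 = 3.0 / 6.1 × 100 = 49.2
Brenford: (26.5 + 2.9) / 44.1 × 100 = 29.4 / 44.1 × 100 = 66.7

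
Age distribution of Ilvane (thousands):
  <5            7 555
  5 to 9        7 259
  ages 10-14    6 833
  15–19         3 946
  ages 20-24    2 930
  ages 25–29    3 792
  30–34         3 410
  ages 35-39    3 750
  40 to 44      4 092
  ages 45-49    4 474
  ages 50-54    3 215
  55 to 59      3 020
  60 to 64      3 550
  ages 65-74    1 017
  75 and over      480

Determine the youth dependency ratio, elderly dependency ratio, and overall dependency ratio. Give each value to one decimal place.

0–14: 7 555 + 7 259 + 6 833 = 21 647
15–64: 3 946 + 2 930 + 3 792 + 3 410 + 3 750 + 4 092 + 4 474 + 3 215 + 3 020 + 3 550 = 36 179
65+: 1 017 + 480 = 1 497
Youth dependency ratio = 21 647 / 36 179 × 100 = 59.8
Old-age dependency ratio = 1 497 / 36 179 × 100 = 4.1
Total dependency ratio = (21 647 + 1 497) / 36 179 × 100 = 23 144 / 36 179 × 100 = 64.0

Youth dependency ratio: 59.8
Old-age dependency ratio: 4.1
Total dependency ratio: 64.0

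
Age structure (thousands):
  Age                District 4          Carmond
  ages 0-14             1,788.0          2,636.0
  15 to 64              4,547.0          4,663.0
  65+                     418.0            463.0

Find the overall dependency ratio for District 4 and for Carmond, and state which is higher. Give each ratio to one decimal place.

District 4: 48.5
Carmond: 66.5
Higher: Carmond

District 4: (1,788.0 + 418.0) / 4,547.0 × 100 = 2,206.0 / 4,547.0 × 100 = 48.5
Carmond: (2,636.0 + 463.0) / 4,663.0 × 100 = 3,099.0 / 4,663.0 × 100 = 66.5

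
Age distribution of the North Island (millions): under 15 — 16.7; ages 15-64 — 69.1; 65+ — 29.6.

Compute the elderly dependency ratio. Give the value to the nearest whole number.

Old-age dependency ratio = 29.6 / 69.1 × 100 = 43

Old-age dependency ratio: 43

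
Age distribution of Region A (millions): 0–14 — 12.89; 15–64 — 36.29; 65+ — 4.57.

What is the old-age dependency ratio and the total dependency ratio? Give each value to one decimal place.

Old-age dependency ratio = 4.57 / 36.29 × 100 = 12.6
Total dependency ratio = (12.89 + 4.57) / 36.29 × 100 = 17.46 / 36.29 × 100 = 48.1

Old-age dependency ratio: 12.6
Total dependency ratio: 48.1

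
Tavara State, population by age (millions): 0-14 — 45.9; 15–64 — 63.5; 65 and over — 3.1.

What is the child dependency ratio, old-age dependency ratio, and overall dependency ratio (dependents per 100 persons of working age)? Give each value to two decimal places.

Youth dependency ratio = 45.9 / 63.5 × 100 = 72.28
Old-age dependency ratio = 3.1 / 63.5 × 100 = 4.88
Total dependency ratio = (45.9 + 3.1) / 63.5 × 100 = 49.0 / 63.5 × 100 = 77.17

Youth dependency ratio: 72.28
Old-age dependency ratio: 4.88
Total dependency ratio: 77.17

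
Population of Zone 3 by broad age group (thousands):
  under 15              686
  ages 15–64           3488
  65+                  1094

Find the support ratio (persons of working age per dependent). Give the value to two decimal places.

Support ratio: 1.96

Support ratio = 3488 / (686 + 1094) = 3488 / 1780 = 1.96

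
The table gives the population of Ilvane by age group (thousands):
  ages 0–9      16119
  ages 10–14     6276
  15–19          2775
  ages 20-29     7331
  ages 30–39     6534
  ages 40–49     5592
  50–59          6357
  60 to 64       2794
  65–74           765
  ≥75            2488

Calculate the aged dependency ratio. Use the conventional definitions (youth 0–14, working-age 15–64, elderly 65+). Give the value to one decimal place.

Old-age dependency ratio: 10.4

0–14: 16119 + 6276 = 22395
15–64: 2775 + 7331 + 6534 + 5592 + 6357 + 2794 = 31383
65+: 765 + 2488 = 3253
Old-age dependency ratio = 3253 / 31383 × 100 = 10.4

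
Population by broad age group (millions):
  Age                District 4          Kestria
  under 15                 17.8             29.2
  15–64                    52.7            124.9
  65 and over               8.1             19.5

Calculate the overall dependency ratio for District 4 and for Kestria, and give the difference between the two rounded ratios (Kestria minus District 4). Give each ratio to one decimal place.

District 4: (17.8 + 8.1) / 52.7 × 100 = 25.9 / 52.7 × 100 = 49.1
Kestria: (29.2 + 19.5) / 124.9 × 100 = 48.7 / 124.9 × 100 = 39.0

District 4: 49.1
Kestria: 39.0
Difference: -10.1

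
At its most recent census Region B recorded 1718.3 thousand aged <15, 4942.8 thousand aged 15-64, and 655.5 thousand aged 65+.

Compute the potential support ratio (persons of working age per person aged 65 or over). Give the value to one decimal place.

Potential support ratio: 7.5

Potential support ratio = 4942.8 / 655.5 = 7.5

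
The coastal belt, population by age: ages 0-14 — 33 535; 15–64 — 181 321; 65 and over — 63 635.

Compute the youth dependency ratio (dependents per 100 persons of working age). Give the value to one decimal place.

Youth dependency ratio: 18.5

Youth dependency ratio = 33 535 / 181 321 × 100 = 18.5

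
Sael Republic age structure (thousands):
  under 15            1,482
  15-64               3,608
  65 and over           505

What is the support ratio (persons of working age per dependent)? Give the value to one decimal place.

Support ratio: 1.8

Support ratio = 3,608 / (1,482 + 505) = 3,608 / 1,987 = 1.8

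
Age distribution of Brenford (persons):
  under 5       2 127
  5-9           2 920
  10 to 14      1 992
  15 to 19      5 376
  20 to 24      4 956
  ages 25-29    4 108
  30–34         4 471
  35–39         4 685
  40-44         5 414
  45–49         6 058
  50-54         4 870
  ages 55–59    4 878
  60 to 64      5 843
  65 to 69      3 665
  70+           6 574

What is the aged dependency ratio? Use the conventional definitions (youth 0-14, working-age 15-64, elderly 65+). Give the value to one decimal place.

Old-age dependency ratio: 20.2

0–14: 2 127 + 2 920 + 1 992 = 7 039
15–64: 5 376 + 4 956 + 4 108 + 4 471 + 4 685 + 5 414 + 6 058 + 4 870 + 4 878 + 5 843 = 50 659
65+: 3 665 + 6 574 = 10 239
Old-age dependency ratio = 10 239 / 50 659 × 100 = 20.2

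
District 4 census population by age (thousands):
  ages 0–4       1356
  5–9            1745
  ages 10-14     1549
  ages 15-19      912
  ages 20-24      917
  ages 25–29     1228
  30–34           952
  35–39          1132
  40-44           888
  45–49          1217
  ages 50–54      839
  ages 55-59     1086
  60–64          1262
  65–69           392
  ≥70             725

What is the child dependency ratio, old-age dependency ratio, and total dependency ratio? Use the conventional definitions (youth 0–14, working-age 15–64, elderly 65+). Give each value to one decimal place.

0–14: 1356 + 1745 + 1549 = 4650
15–64: 912 + 917 + 1228 + 952 + 1132 + 888 + 1217 + 839 + 1086 + 1262 = 10433
65+: 392 + 725 = 1117
Youth dependency ratio = 4650 / 10433 × 100 = 44.6
Old-age dependency ratio = 1117 / 10433 × 100 = 10.7
Total dependency ratio = (4650 + 1117) / 10433 × 100 = 5767 / 10433 × 100 = 55.3

Youth dependency ratio: 44.6
Old-age dependency ratio: 10.7
Total dependency ratio: 55.3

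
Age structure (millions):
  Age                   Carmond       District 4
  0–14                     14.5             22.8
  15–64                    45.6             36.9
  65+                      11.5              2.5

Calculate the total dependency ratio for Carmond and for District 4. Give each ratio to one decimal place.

Carmond: (14.5 + 11.5) / 45.6 × 100 = 26.0 / 45.6 × 100 = 57.0
District 4: (22.8 + 2.5) / 36.9 × 100 = 25.3 / 36.9 × 100 = 68.6

Carmond: 57.0
District 4: 68.6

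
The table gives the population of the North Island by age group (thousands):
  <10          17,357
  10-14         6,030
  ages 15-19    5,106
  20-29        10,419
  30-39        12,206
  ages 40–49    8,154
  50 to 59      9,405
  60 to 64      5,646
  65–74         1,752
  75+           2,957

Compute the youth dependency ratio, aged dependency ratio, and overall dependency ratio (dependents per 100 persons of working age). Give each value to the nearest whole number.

Youth dependency ratio: 46
Old-age dependency ratio: 9
Total dependency ratio: 55

0–14: 17,357 + 6,030 = 23,387
15–64: 5,106 + 10,419 + 12,206 + 8,154 + 9,405 + 5,646 = 50,936
65+: 1,752 + 2,957 = 4,709
Youth dependency ratio = 23,387 / 50,936 × 100 = 46
Old-age dependency ratio = 4,709 / 50,936 × 100 = 9
Total dependency ratio = (23,387 + 4,709) / 50,936 × 100 = 28,096 / 50,936 × 100 = 55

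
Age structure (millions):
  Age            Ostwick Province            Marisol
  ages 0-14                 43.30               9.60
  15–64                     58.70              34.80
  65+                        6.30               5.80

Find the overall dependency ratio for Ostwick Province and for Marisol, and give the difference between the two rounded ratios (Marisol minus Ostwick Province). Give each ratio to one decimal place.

Ostwick Province: (43.30 + 6.30) / 58.70 × 100 = 49.60 / 58.70 × 100 = 84.5
Marisol: (9.60 + 5.80) / 34.80 × 100 = 15.40 / 34.80 × 100 = 44.3

Ostwick Province: 84.5
Marisol: 44.3
Difference: -40.2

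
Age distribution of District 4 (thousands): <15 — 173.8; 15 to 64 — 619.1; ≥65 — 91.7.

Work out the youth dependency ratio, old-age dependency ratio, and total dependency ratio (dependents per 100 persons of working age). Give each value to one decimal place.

Youth dependency ratio: 28.1
Old-age dependency ratio: 14.8
Total dependency ratio: 42.9

Youth dependency ratio = 173.8 / 619.1 × 100 = 28.1
Old-age dependency ratio = 91.7 / 619.1 × 100 = 14.8
Total dependency ratio = (173.8 + 91.7) / 619.1 × 100 = 265.5 / 619.1 × 100 = 42.9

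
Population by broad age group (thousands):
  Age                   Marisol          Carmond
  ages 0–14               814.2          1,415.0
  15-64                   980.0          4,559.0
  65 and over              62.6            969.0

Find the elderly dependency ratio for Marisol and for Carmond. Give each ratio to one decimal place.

Marisol: 6.4
Carmond: 21.3

Marisol: 62.6 / 980.0 × 100 = 6.4
Carmond: 969.0 / 4,559.0 × 100 = 21.3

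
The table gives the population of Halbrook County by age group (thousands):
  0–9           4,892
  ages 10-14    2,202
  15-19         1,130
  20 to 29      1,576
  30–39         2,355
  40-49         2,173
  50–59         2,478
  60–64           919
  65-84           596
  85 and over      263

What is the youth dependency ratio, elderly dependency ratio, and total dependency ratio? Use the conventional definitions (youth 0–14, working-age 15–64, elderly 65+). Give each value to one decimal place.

Youth dependency ratio: 66.7
Old-age dependency ratio: 8.1
Total dependency ratio: 74.8

0–14: 4,892 + 2,202 = 7,094
15–64: 1,130 + 1,576 + 2,355 + 2,173 + 2,478 + 919 = 10,631
65+: 596 + 263 = 859
Youth dependency ratio = 7,094 / 10,631 × 100 = 66.7
Old-age dependency ratio = 859 / 10,631 × 100 = 8.1
Total dependency ratio = (7,094 + 859) / 10,631 × 100 = 7,953 / 10,631 × 100 = 74.8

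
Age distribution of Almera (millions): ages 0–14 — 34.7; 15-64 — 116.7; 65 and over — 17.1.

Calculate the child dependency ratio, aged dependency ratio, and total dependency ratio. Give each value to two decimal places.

Youth dependency ratio: 29.73
Old-age dependency ratio: 14.65
Total dependency ratio: 44.39

Youth dependency ratio = 34.7 / 116.7 × 100 = 29.73
Old-age dependency ratio = 17.1 / 116.7 × 100 = 14.65
Total dependency ratio = (34.7 + 17.1) / 116.7 × 100 = 51.8 / 116.7 × 100 = 44.39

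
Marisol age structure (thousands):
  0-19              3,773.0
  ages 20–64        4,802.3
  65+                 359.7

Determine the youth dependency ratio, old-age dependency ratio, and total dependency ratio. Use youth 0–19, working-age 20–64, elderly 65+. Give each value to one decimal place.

Youth dependency ratio: 78.6
Old-age dependency ratio: 7.5
Total dependency ratio: 86.1

Youth dependency ratio = 3,773.0 / 4,802.3 × 100 = 78.6
Old-age dependency ratio = 359.7 / 4,802.3 × 100 = 7.5
Total dependency ratio = (3,773.0 + 359.7) / 4,802.3 × 100 = 4,132.7 / 4,802.3 × 100 = 86.1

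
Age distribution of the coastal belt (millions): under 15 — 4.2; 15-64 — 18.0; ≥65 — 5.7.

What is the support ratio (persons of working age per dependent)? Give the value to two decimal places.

Support ratio = 18.0 / (4.2 + 5.7) = 18.0 / 9.9 = 1.82

Support ratio: 1.82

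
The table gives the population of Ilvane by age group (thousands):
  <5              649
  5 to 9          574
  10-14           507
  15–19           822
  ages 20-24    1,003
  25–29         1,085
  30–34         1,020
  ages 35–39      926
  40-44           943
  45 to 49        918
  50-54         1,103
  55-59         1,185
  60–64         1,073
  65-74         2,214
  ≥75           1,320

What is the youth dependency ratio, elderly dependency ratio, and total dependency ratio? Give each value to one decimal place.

0–14: 649 + 574 + 507 = 1,730
15–64: 822 + 1,003 + 1,085 + 1,020 + 926 + 943 + 918 + 1,103 + 1,185 + 1,073 = 10,078
65+: 2,214 + 1,320 = 3,534
Youth dependency ratio = 1,730 / 10,078 × 100 = 17.2
Old-age dependency ratio = 3,534 / 10,078 × 100 = 35.1
Total dependency ratio = (1,730 + 3,534) / 10,078 × 100 = 5,264 / 10,078 × 100 = 52.2

Youth dependency ratio: 17.2
Old-age dependency ratio: 35.1
Total dependency ratio: 52.2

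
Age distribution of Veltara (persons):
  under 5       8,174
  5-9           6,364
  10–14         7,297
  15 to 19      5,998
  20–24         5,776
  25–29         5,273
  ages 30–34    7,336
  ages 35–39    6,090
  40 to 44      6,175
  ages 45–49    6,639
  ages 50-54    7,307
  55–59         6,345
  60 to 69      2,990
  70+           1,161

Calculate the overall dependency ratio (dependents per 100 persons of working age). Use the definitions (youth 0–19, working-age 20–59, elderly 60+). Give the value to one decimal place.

0–19: 8,174 + 6,364 + 7,297 + 5,998 = 27,833
20–59: 5,776 + 5,273 + 7,336 + 6,090 + 6,175 + 6,639 + 7,307 + 6,345 = 50,941
60+: 2,990 + 1,161 = 4,151
Total dependency ratio = (27,833 + 4,151) / 50,941 × 100 = 31,984 / 50,941 × 100 = 62.8

Total dependency ratio: 62.8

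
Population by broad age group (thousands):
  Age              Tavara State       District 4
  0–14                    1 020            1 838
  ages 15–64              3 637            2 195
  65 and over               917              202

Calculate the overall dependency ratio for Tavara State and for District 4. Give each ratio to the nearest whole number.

Tavara State: 53
District 4: 93

Tavara State: (1 020 + 917) / 3 637 × 100 = 1 937 / 3 637 × 100 = 53
District 4: (1 838 + 202) / 2 195 × 100 = 2 040 / 2 195 × 100 = 93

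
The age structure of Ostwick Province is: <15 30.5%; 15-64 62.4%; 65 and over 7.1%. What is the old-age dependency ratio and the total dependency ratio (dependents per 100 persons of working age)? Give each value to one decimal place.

Old-age dependency ratio = 7.1 / 62.4 × 100 = 11.4
Total dependency ratio = (30.5 + 7.1) / 62.4 × 100 = 37.6 / 62.4 × 100 = 60.3

Old-age dependency ratio: 11.4
Total dependency ratio: 60.3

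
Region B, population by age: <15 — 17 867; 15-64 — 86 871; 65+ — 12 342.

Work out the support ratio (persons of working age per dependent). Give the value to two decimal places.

Support ratio = 86 871 / (17 867 + 12 342) = 86 871 / 30 209 = 2.88

Support ratio: 2.88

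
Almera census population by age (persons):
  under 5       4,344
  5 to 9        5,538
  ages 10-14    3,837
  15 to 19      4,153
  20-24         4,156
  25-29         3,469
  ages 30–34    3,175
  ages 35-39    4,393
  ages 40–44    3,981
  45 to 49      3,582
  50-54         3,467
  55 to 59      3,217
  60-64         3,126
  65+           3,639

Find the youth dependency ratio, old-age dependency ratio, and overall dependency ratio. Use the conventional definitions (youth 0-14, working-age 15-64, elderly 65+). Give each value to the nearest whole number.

Youth dependency ratio: 37
Old-age dependency ratio: 10
Total dependency ratio: 47

0–14: 4,344 + 5,538 + 3,837 = 13,719
15–64: 4,153 + 4,156 + 3,469 + 3,175 + 4,393 + 3,981 + 3,582 + 3,467 + 3,217 + 3,126 = 36,719
65+: 3,639
Youth dependency ratio = 13,719 / 36,719 × 100 = 37
Old-age dependency ratio = 3,639 / 36,719 × 100 = 10
Total dependency ratio = (13,719 + 3,639) / 36,719 × 100 = 17,358 / 36,719 × 100 = 47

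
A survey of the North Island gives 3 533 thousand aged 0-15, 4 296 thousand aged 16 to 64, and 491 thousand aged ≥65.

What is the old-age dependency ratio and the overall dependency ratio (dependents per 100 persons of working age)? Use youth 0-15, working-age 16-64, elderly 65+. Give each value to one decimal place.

Old-age dependency ratio = 491 / 4 296 × 100 = 11.4
Total dependency ratio = (3 533 + 491) / 4 296 × 100 = 4 024 / 4 296 × 100 = 93.7

Old-age dependency ratio: 11.4
Total dependency ratio: 93.7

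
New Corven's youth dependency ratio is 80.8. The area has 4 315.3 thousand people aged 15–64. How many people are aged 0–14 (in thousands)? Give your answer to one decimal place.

Youth dependency ratio = youth / working-age × 100
80.8 = Y / 4 315.3 × 100
⇒ 3 486.8

Aged 0–14: 3 486.8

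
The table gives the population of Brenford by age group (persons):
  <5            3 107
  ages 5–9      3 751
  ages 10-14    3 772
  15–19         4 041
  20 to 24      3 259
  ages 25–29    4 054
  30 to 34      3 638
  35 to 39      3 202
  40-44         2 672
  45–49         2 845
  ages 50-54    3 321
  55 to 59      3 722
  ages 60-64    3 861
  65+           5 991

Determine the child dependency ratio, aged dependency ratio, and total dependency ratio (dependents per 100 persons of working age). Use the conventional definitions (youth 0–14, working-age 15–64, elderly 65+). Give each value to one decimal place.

0–14: 3 107 + 3 751 + 3 772 = 10 630
15–64: 4 041 + 3 259 + 4 054 + 3 638 + 3 202 + 2 672 + 2 845 + 3 321 + 3 722 + 3 861 = 34 615
65+: 5 991
Youth dependency ratio = 10 630 / 34 615 × 100 = 30.7
Old-age dependency ratio = 5 991 / 34 615 × 100 = 17.3
Total dependency ratio = (10 630 + 5 991) / 34 615 × 100 = 16 621 / 34 615 × 100 = 48.0

Youth dependency ratio: 30.7
Old-age dependency ratio: 17.3
Total dependency ratio: 48.0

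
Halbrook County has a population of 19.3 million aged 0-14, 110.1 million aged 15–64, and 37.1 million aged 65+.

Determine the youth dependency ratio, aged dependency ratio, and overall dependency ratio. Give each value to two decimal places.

Youth dependency ratio = 19.3 / 110.1 × 100 = 17.53
Old-age dependency ratio = 37.1 / 110.1 × 100 = 33.70
Total dependency ratio = (19.3 + 37.1) / 110.1 × 100 = 56.4 / 110.1 × 100 = 51.23

Youth dependency ratio: 17.53
Old-age dependency ratio: 33.70
Total dependency ratio: 51.23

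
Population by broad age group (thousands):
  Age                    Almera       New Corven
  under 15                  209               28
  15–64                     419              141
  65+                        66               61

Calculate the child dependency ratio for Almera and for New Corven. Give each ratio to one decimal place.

Almera: 49.9
New Corven: 19.9

Almera: 209 / 419 × 100 = 49.9
New Corven: 28 / 141 × 100 = 19.9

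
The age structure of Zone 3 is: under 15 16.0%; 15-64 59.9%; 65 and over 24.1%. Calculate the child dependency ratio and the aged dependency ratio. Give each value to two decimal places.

Youth dependency ratio = 16.0 / 59.9 × 100 = 26.71
Old-age dependency ratio = 24.1 / 59.9 × 100 = 40.23

Youth dependency ratio: 26.71
Old-age dependency ratio: 40.23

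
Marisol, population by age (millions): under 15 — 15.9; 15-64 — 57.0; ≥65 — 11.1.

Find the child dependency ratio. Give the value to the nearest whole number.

Youth dependency ratio = 15.9 / 57.0 × 100 = 28

Youth dependency ratio: 28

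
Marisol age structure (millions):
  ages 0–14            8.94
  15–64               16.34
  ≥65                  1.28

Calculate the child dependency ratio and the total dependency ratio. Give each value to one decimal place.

Youth dependency ratio = 8.94 / 16.34 × 100 = 54.7
Total dependency ratio = (8.94 + 1.28) / 16.34 × 100 = 10.22 / 16.34 × 100 = 62.5

Youth dependency ratio: 54.7
Total dependency ratio: 62.5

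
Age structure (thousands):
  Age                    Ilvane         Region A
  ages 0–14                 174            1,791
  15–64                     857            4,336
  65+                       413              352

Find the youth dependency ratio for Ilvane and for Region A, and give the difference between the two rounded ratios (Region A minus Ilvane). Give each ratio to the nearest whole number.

Ilvane: 174 / 857 × 100 = 20
Region A: 1,791 / 4,336 × 100 = 41

Ilvane: 20
Region A: 41
Difference: +21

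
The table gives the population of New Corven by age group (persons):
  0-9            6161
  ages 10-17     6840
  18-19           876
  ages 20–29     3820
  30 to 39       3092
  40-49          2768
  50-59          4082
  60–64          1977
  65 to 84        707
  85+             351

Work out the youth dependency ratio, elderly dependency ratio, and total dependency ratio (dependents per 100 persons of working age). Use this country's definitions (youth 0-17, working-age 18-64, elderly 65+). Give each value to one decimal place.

0–17: 6161 + 6840 = 13001
18–64: 876 + 3820 + 3092 + 2768 + 4082 + 1977 = 16615
65+: 707 + 351 = 1058
Youth dependency ratio = 13001 / 16615 × 100 = 78.2
Old-age dependency ratio = 1058 / 16615 × 100 = 6.4
Total dependency ratio = (13001 + 1058) / 16615 × 100 = 14059 / 16615 × 100 = 84.6

Youth dependency ratio: 78.2
Old-age dependency ratio: 6.4
Total dependency ratio: 84.6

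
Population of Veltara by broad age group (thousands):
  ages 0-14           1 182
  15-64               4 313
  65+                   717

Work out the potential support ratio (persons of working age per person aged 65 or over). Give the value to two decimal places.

Potential support ratio: 6.02

Potential support ratio = 4 313 / 717 = 6.02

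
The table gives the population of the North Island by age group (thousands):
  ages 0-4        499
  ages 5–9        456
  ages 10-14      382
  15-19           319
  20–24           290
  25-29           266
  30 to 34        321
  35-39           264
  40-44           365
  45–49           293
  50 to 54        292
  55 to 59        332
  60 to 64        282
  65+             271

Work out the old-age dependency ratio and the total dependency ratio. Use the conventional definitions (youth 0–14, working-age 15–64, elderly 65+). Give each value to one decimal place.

Old-age dependency ratio: 9.0
Total dependency ratio: 53.2

0–14: 499 + 456 + 382 = 1,337
15–64: 319 + 290 + 266 + 321 + 264 + 365 + 293 + 292 + 332 + 282 = 3,024
65+: 271
Old-age dependency ratio = 271 / 3,024 × 100 = 9.0
Total dependency ratio = (1,337 + 271) / 3,024 × 100 = 1,608 / 3,024 × 100 = 53.2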